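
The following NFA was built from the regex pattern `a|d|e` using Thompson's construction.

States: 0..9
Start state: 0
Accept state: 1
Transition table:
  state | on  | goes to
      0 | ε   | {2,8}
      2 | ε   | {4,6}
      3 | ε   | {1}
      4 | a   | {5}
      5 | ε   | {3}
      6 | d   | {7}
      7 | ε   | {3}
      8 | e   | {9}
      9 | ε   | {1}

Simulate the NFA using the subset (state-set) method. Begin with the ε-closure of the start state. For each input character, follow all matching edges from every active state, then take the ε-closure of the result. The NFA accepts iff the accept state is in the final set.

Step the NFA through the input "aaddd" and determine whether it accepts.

S₀ = ε-closure({0}) = {0,2,4,6,8}
'a' @ 1: {1,3,5}  [accepting]
'a' @ 2: {}  — dead — no transitions
rest 'ddd' ignored (set empty)
end set {} — state 1 not in

Answer: REJECT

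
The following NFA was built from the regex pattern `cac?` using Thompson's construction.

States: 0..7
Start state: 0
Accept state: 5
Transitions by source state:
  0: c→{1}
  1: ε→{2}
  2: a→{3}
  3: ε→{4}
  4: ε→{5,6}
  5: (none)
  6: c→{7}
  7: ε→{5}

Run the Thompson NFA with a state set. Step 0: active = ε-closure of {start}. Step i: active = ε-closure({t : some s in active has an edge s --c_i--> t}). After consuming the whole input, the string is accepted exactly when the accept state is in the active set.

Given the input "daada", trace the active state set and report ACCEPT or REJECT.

S₀ = ε-closure({0}) = {0}
'd' @ 1: {}  — no active states
rest 'aada' ignored (set empty)
end set {} — state 5 not in

Answer: REJECT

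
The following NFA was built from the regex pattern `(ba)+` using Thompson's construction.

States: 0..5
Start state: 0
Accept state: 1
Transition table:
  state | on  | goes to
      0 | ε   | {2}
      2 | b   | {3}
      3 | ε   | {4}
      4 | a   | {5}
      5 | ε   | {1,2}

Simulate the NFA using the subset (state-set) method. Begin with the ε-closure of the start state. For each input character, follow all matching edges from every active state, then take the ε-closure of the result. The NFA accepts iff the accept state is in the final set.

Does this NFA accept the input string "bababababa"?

Answer: ACCEPT

Derivation:
initial (ε-close {0}): {0,2}
'b' @ 1: {3,4}
'a' @ 2: {1,2,5}  (accept∈set)
'b' @ 3: {3,4}
'a' @ 4: {1,2,5}  (accept∈set)
'b' @ 5: {3,4}
'a' @ 6: {1,2,5}  (accept∈set)
'b' @ 7: {3,4}
'a' @ 8: {1,2,5}  (accept∈set)
'b' @ 9: {3,4}
'a' @ 10: {1,2,5}  (accept∈set)
after full input: {1,2,5}  (accept=1 in)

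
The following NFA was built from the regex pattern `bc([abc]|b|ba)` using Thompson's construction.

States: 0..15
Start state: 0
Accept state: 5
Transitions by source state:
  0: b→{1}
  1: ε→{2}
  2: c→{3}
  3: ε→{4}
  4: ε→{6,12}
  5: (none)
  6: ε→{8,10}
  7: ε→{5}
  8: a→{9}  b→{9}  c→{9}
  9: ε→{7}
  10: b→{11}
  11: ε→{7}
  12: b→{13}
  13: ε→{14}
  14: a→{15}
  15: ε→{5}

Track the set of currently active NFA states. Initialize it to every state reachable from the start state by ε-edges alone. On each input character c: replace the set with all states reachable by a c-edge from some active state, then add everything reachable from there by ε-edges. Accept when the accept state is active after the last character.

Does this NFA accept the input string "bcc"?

Answer: ACCEPT

Steps:
S₀ = ε-closure({0}) = {0}
'b' @ 1: {1,2}
'c' @ 2: {3,4,6,8,10,12}
'c' @ 3: {5,7,9}  [accepting]
after full input: {5,7,9}  (accept=5 in)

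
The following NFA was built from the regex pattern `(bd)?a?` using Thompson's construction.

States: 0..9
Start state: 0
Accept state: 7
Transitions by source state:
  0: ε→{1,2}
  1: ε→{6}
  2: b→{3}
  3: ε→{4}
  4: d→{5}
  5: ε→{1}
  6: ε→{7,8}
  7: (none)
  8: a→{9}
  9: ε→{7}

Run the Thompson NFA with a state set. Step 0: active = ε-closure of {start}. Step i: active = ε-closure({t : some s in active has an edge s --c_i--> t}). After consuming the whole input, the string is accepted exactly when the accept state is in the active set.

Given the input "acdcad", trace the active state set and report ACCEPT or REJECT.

Answer: REJECT

Derivation:
S₀ = ε-closure({0}) = {0,1,2,6,7,8}
'a' @ 1: {7,9}  ✓accept
'c' @ 2: {}  — state set empty
rest 'dcad' ignored (set empty)
after full input: {}  (accept=7 not in)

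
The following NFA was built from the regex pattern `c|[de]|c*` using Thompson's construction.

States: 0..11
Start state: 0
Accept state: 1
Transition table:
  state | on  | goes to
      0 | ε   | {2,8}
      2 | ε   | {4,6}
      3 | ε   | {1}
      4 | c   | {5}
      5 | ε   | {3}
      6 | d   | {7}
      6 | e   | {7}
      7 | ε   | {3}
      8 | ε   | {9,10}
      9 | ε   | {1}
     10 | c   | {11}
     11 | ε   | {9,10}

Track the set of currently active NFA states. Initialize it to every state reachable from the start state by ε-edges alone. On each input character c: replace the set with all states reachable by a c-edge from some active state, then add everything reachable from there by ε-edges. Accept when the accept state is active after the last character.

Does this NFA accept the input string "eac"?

S₀ = ε-closure({0}) = {0,1,2,4,6,8,9,10}
'e' @ 1: {1,3,7}  [accepting]
'a' @ 2: {}  — dead — no transitions
rest 'c' ignored (set empty)
after full input: {}  (accept=1 not in)

Answer: REJECT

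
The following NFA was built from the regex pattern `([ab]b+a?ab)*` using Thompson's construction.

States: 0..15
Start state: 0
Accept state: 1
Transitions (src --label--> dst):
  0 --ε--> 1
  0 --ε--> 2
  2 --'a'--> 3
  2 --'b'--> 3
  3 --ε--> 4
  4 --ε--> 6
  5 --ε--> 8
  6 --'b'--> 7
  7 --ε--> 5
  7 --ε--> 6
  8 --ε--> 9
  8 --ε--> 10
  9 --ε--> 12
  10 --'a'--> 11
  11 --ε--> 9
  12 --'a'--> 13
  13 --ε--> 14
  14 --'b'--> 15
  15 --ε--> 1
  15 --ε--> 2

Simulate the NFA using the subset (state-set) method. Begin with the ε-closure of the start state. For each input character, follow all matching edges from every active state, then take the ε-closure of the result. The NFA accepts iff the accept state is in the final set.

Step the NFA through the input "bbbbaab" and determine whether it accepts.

Answer: ACCEPT

Steps:
initial (ε-close {0}): {0,1,2}
'b' @ 1: {3,4,6}
'b' @ 2: {5,6,7,8,9,10,12}
'b' @ 3: {5,6,7,8,9,10,12}
'b' @ 4: {5,6,7,8,9,10,12}
'a' @ 5: {9,11,12,13,14}
'a' @ 6: {13,14}
'b' @ 7: {1,2,15}  [accepting]
after full input: {1,2,15}  (accept=1 in)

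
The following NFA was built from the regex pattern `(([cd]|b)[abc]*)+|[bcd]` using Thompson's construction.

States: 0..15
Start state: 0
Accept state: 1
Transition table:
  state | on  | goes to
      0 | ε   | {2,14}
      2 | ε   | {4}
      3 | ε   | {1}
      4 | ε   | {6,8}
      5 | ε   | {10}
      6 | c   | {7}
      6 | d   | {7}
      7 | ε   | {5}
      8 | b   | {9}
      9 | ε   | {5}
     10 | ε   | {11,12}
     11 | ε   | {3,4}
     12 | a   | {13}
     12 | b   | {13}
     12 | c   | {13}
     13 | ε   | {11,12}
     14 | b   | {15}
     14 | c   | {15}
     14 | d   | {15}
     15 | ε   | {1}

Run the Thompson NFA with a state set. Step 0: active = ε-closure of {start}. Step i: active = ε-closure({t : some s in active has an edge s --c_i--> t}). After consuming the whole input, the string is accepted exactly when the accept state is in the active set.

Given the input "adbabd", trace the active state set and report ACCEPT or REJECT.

S₀ = ε-closure({0}) = {0,2,4,6,8,14}
'a' @ 1: {}  — state set empty
rest 'dbabd' ignored (set empty)
after full input: {}  (accept=1 not in)

Answer: REJECT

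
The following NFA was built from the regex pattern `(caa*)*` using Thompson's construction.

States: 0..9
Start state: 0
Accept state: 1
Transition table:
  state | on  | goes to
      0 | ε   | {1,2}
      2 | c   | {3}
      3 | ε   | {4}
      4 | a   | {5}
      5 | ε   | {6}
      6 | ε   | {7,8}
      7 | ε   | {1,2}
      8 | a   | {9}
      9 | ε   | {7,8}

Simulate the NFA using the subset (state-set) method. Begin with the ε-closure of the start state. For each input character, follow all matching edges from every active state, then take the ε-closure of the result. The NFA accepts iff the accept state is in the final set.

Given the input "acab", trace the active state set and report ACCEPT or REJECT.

initial (ε-close {0}): {0,1,2}
'a' @ 1: {}  — no active states
rest 'cab' ignored (set empty)
after full input: {}  (accept=1 not in)

Answer: REJECT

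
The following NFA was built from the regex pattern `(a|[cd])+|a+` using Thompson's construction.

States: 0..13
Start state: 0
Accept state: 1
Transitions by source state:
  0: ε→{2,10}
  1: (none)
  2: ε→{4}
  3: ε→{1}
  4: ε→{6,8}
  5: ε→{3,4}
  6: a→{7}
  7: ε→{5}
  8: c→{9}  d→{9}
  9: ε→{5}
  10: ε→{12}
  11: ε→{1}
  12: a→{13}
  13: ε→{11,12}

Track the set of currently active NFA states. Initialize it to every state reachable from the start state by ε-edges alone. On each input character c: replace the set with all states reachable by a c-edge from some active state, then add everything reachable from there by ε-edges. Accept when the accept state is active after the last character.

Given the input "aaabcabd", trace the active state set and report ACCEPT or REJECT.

S₀ = ε-closure({0}) = {0,2,4,6,8,10,12}
'a' @ 1: {1,3,4,5,6,7,8,11,12,13}  (accept∈set)
'a' @ 2: {1,3,4,5,6,7,8,11,12,13}  (accept∈set)
'a' @ 3: {1,3,4,5,6,7,8,11,12,13}  (accept∈set)
'b' @ 4: {}  — state set empty
rest 'cabd' ignored (set empty)
final: {}; accept 1 not in set

Answer: REJECT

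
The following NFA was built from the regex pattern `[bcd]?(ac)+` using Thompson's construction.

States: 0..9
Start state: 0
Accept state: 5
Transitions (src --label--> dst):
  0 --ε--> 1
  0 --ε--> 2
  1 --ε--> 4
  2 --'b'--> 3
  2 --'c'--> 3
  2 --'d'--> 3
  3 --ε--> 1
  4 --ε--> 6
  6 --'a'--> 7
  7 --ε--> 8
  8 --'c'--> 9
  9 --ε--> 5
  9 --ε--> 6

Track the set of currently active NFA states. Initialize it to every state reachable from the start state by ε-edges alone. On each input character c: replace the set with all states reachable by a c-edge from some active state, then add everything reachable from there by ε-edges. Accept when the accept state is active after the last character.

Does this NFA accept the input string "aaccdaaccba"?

Answer: REJECT

Steps:
S₀ = ε-closure({0}) = {0,1,2,4,6}
'a' @ 1: {7,8}
'a' @ 2: {}  — dead — no transitions
rest 'ccdaaccba' ignored (set empty)
after full input: {}  (accept=5 not in)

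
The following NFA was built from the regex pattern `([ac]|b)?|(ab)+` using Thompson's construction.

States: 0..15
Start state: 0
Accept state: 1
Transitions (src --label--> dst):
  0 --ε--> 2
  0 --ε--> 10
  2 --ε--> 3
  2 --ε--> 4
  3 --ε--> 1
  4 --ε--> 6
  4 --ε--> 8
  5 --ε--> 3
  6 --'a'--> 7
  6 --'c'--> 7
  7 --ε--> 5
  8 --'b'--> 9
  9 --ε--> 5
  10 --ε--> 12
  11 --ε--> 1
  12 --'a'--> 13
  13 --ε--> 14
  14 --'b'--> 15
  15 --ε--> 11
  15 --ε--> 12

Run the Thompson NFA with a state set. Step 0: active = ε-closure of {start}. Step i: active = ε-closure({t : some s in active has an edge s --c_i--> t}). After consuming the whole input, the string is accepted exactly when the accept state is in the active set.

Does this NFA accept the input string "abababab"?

start: ε-closure({0}) = {0,1,2,3,4,6,8,10,12}
'a' @ 1: {1,3,5,7,13,14}  [accepting]
'b' @ 2: {1,11,12,15}  [accepting]
'a' @ 3: {13,14}
'b' @ 4: {1,11,12,15}  [accepting]
'a' @ 5: {13,14}
'b' @ 6: {1,11,12,15}  [accepting]
'a' @ 7: {13,14}
'b' @ 8: {1,11,12,15}  [accepting]
after full input: {1,11,12,15}  (accept=1 in)

Answer: ACCEPT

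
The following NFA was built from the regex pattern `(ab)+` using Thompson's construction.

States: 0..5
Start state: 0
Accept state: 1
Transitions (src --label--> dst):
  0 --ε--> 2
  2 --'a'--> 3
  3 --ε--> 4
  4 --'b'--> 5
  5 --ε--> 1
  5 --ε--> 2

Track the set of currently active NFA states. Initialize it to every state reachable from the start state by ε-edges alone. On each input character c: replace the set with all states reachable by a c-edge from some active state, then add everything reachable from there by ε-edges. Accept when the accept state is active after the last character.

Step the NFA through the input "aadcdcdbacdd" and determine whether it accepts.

S₀ = ε-closure({0}) = {0,2}
'a' @ 1: {3,4}
'a' @ 2: {}  — dead — no transitions
rest 'dcdcdbacdd' ignored (set empty)
final: {}; accept 1 not in set

Answer: REJECT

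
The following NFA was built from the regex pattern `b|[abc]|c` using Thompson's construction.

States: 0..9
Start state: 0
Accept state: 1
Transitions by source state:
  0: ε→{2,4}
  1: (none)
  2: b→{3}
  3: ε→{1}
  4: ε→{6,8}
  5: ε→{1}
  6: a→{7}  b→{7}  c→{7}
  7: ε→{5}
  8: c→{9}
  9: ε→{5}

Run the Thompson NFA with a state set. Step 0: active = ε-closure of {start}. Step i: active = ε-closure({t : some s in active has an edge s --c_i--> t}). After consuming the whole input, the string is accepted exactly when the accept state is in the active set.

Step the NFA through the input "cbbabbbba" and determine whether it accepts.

Answer: REJECT

Steps:
initial (ε-close {0}): {0,2,4,6,8}
'c' @ 1: {1,5,7,9}  [accepting]
'b' @ 2: {}  — state set empty
rest 'babbbba' ignored (set empty)
after full input: {}  (accept=1 not in)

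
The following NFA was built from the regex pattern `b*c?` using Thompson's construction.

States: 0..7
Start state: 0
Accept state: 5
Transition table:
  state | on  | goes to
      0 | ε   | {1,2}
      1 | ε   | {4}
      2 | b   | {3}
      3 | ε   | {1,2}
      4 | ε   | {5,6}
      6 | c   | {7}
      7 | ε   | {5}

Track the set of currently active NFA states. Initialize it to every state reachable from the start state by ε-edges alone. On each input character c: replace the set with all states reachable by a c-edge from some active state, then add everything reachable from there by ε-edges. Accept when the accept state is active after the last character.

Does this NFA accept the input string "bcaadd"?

initial (ε-close {0}): {0,1,2,4,5,6}
'b' @ 1: {1,2,3,4,5,6}  ✓accept
'c' @ 2: {5,7}  ✓accept
'a' @ 3: {}  — no active states
rest 'add' ignored (set empty)
final: {}; accept 5 not in set

Answer: REJECT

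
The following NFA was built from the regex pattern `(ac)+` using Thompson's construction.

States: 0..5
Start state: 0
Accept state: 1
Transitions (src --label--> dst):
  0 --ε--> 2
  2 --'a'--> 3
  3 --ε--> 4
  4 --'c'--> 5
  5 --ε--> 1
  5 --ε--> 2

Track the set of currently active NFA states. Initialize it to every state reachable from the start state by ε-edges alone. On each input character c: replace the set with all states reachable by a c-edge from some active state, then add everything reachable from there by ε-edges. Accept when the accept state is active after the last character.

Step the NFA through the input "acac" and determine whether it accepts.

Answer: ACCEPT

Steps:
S₀ = ε-closure({0}) = {0,2}
'a' @ 1: {3,4}
'c' @ 2: {1,2,5}  ✓accept
'a' @ 3: {3,4}
'c' @ 4: {1,2,5}  ✓accept
final: {1,2,5}; accept 1 in set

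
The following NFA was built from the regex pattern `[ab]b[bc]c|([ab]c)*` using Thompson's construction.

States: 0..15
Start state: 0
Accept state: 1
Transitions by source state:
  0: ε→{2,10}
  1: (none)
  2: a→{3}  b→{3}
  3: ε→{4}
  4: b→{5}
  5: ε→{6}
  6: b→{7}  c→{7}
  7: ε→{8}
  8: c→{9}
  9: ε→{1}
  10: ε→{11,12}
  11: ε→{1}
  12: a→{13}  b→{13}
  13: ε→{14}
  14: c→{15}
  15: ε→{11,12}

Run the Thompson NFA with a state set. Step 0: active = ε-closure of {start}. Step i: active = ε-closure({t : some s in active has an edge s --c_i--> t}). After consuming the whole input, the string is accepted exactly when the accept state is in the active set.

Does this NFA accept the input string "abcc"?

Answer: ACCEPT

Derivation:
start: ε-closure({0}) = {0,1,2,10,11,12}
'a' @ 1: {3,4,13,14}
'b' @ 2: {5,6}
'c' @ 3: {7,8}
'c' @ 4: {1,9}  (accept∈set)
end set {1,9} — state 1 in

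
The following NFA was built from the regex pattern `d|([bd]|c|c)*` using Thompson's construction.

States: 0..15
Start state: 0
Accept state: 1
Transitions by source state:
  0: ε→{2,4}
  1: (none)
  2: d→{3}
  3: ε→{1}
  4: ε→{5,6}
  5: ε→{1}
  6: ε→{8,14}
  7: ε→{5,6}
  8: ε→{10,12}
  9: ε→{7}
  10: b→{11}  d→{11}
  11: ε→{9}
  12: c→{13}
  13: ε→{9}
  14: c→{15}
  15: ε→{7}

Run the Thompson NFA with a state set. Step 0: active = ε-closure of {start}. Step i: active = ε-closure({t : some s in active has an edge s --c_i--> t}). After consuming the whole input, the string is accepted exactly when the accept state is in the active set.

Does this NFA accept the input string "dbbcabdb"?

Answer: REJECT

Derivation:
S₀ = ε-closure({0}) = {0,1,2,4,5,6,8,10,12,14}
'd' @ 1: {1,3,5,6,7,8,9,10,11,12,14}  ✓accept
'b' @ 2: {1,5,6,7,8,9,10,11,12,14}  ✓accept
'b' @ 3: {1,5,6,7,8,9,10,11,12,14}  ✓accept
'c' @ 4: {1,5,6,7,8,9,10,12,13,14,15}  ✓accept
'a' @ 5: {}  — no active states
rest 'bdb' ignored (set empty)
end set {} — state 1 not in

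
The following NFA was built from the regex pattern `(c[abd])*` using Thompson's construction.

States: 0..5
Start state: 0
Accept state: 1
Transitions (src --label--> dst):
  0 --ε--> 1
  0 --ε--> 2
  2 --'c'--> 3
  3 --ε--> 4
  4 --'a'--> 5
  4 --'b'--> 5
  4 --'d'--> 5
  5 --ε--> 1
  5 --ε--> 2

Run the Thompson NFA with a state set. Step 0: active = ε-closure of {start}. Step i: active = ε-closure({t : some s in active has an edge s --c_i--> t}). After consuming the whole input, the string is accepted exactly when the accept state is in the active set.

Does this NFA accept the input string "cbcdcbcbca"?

initial (ε-close {0}): {0,1,2}
'c' @ 1: {3,4}
'b' @ 2: {1,2,5}  (accept∈set)
'c' @ 3: {3,4}
'd' @ 4: {1,2,5}  (accept∈set)
'c' @ 5: {3,4}
'b' @ 6: {1,2,5}  (accept∈set)
'c' @ 7: {3,4}
'b' @ 8: {1,2,5}  (accept∈set)
'c' @ 9: {3,4}
'a' @ 10: {1,2,5}  (accept∈set)
end set {1,2,5} — state 1 in

Answer: ACCEPT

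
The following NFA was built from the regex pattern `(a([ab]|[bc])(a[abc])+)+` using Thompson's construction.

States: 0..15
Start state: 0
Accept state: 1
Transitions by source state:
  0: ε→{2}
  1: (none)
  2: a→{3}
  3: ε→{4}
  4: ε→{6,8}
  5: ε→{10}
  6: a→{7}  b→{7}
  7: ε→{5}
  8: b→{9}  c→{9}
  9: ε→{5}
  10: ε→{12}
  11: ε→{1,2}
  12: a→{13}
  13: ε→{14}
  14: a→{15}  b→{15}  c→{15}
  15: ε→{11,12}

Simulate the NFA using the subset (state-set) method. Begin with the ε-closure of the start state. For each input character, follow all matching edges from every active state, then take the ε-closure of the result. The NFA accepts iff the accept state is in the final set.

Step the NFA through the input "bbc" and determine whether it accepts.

S₀ = ε-closure({0}) = {0,2}
'b' @ 1: {}  — dead — no transitions
rest 'bc' ignored (set empty)
end set {} — state 1 not in

Answer: REJECT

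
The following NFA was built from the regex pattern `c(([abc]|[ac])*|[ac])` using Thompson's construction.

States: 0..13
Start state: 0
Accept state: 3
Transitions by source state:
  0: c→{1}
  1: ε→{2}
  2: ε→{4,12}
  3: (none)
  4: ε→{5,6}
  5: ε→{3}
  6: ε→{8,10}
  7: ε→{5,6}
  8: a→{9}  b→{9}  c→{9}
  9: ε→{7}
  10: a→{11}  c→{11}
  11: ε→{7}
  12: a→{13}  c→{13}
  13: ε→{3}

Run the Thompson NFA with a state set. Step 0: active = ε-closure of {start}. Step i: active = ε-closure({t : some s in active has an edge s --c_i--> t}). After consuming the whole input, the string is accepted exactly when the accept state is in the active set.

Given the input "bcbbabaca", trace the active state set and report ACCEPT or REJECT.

start: ε-closure({0}) = {0}
'b' @ 1: {}  — no active states
rest 'cbbabaca' ignored (set empty)
final: {}; accept 3 not in set

Answer: REJECT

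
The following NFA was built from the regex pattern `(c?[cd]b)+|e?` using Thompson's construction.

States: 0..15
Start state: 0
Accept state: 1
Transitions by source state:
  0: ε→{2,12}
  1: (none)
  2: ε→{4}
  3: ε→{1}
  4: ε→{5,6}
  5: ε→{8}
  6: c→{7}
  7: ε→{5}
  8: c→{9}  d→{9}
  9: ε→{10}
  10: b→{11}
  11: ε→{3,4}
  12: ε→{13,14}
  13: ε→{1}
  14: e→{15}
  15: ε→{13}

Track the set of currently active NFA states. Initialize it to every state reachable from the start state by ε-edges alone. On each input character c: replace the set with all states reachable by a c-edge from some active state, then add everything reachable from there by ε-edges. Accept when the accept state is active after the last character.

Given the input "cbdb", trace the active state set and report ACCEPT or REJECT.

Answer: ACCEPT

Steps:
S₀ = ε-closure({0}) = {0,1,2,4,5,6,8,12,13,14}
'c' @ 1: {5,7,8,9,10}
'b' @ 2: {1,3,4,5,6,8,11}  (accept∈set)
'd' @ 3: {9,10}
'b' @ 4: {1,3,4,5,6,8,11}  (accept∈set)
end set {1,3,4,5,6,8,11} — state 1 in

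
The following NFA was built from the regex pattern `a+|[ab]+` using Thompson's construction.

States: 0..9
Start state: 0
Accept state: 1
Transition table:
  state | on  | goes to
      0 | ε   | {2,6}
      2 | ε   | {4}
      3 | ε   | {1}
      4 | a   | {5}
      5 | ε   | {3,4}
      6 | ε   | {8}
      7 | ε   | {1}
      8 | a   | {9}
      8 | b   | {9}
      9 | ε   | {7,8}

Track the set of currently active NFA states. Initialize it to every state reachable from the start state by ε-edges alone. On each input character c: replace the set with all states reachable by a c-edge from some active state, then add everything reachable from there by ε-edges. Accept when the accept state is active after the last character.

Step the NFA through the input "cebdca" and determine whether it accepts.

start: ε-closure({0}) = {0,2,4,6,8}
'c' @ 1: {}  — dead — no transitions
rest 'ebdca' ignored (set empty)
after full input: {}  (accept=1 not in)

Answer: REJECT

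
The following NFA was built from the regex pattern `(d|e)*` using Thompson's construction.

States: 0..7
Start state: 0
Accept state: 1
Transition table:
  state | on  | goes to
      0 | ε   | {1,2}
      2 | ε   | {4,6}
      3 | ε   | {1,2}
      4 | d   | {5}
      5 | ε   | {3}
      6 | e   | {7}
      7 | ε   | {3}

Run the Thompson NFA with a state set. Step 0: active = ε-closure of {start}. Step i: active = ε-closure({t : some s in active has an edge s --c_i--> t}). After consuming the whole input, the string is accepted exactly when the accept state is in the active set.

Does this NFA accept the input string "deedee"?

Answer: ACCEPT

Derivation:
start: ε-closure({0}) = {0,1,2,4,6}
'd' @ 1: {1,2,3,4,5,6}  [accepting]
'e' @ 2: {1,2,3,4,6,7}  [accepting]
'e' @ 3: {1,2,3,4,6,7}  [accepting]
'd' @ 4: {1,2,3,4,5,6}  [accepting]
'e' @ 5: {1,2,3,4,6,7}  [accepting]
'e' @ 6: {1,2,3,4,6,7}  [accepting]
end set {1,2,3,4,6,7} — state 1 in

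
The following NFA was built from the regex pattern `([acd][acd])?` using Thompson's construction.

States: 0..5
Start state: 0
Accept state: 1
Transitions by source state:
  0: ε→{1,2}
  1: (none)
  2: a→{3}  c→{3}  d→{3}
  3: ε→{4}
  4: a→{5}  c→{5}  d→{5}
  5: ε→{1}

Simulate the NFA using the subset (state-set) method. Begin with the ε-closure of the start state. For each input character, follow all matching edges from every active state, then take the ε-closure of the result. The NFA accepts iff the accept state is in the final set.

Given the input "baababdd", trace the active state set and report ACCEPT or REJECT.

Answer: REJECT

Steps:
initial (ε-close {0}): {0,1,2}
'b' @ 1: {}  — dead — no transitions
rest 'aababdd' ignored (set empty)
end set {} — state 1 not in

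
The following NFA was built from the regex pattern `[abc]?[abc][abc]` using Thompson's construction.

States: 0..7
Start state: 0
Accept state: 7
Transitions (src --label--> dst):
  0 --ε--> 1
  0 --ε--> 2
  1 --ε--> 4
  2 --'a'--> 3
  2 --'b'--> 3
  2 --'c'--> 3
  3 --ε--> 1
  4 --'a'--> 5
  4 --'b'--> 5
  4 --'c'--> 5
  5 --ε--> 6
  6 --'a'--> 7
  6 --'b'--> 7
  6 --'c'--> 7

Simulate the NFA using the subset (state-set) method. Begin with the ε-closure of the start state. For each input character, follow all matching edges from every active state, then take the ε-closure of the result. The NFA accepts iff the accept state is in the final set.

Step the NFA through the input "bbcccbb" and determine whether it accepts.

start: ε-closure({0}) = {0,1,2,4}
'b' @ 1: {1,3,4,5,6}
'b' @ 2: {5,6,7}  [accepting]
'c' @ 3: {7}  [accepting]
'c' @ 4: {}  — dead — no transitions
rest 'cbb' ignored (set empty)
end set {} — state 7 not in

Answer: REJECT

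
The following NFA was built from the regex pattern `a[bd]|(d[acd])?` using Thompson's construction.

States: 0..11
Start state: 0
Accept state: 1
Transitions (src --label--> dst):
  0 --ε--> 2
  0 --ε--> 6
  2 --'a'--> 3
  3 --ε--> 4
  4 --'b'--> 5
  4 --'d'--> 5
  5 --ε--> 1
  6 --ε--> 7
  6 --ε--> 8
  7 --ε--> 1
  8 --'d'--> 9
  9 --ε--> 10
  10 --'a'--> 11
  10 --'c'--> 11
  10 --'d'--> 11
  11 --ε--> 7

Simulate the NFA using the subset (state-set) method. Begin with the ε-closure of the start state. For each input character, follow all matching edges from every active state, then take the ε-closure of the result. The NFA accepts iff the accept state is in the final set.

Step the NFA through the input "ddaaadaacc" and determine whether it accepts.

start: ε-closure({0}) = {0,1,2,6,7,8}
'd' @ 1: {9,10}
'd' @ 2: {1,7,11}  (accept∈set)
'a' @ 3: {}  — no active states
rest 'aadaacc' ignored (set empty)
after full input: {}  (accept=1 not in)

Answer: REJECT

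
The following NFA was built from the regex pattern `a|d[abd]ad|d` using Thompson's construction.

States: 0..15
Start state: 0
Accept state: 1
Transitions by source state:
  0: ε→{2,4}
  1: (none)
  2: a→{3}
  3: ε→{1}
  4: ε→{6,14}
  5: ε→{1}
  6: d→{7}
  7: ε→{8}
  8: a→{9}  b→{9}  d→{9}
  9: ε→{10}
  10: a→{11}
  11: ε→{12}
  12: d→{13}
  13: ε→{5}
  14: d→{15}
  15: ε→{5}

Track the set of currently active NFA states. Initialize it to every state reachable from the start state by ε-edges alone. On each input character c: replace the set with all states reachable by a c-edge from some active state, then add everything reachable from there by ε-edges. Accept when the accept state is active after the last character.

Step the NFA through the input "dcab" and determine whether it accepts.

start: ε-closure({0}) = {0,2,4,6,14}
'd' @ 1: {1,5,7,8,15}  [accepting]
'c' @ 2: {}  — dead — no transitions
rest 'ab' ignored (set empty)
final: {}; accept 1 not in set

Answer: REJECT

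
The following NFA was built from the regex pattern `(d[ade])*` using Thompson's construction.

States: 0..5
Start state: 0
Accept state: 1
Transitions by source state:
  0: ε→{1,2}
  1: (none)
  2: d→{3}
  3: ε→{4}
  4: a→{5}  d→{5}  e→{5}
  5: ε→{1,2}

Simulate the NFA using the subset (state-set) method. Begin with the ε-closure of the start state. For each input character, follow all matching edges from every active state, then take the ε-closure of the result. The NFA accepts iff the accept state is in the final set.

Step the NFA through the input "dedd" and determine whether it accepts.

Answer: ACCEPT

Steps:
initial (ε-close {0}): {0,1,2}
'd' @ 1: {3,4}
'e' @ 2: {1,2,5}  [accepting]
'd' @ 3: {3,4}
'd' @ 4: {1,2,5}  [accepting]
end set {1,2,5} — state 1 in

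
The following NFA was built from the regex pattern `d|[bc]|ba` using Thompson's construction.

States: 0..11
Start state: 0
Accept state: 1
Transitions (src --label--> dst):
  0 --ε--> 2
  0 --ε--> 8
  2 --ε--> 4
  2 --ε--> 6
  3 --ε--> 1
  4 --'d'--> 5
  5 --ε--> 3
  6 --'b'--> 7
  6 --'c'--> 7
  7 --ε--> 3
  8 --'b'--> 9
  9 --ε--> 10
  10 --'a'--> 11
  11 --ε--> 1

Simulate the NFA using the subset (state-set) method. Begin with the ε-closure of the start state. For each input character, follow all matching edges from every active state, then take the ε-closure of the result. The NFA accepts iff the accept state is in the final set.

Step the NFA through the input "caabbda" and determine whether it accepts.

start: ε-closure({0}) = {0,2,4,6,8}
'c' @ 1: {1,3,7}  [accepting]
'a' @ 2: {}  — no active states
rest 'abbda' ignored (set empty)
end set {} — state 1 not in

Answer: REJECT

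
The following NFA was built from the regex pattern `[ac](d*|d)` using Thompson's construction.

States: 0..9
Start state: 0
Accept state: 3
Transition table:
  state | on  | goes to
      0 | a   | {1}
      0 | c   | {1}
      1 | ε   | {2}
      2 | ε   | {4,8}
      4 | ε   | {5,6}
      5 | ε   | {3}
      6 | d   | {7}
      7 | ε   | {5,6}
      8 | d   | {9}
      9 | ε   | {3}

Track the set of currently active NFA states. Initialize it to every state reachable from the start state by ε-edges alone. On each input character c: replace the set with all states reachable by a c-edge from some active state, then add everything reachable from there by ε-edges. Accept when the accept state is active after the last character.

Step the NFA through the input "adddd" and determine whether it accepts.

start: ε-closure({0}) = {0}
'a' @ 1: {1,2,3,4,5,6,8}  (accept∈set)
'd' @ 2: {3,5,6,7,9}  (accept∈set)
'd' @ 3: {3,5,6,7}  (accept∈set)
'd' @ 4: {3,5,6,7}  (accept∈set)
'd' @ 5: {3,5,6,7}  (accept∈set)
end set {3,5,6,7} — state 3 in

Answer: ACCEPT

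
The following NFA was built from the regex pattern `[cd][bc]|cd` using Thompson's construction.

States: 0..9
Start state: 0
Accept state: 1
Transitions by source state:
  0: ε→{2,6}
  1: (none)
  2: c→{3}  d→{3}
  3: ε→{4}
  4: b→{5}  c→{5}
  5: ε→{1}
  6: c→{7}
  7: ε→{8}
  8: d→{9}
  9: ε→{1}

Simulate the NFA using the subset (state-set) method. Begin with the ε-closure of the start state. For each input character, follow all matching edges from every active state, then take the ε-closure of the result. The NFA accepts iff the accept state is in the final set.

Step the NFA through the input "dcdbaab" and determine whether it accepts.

Answer: REJECT

Derivation:
initial (ε-close {0}): {0,2,6}
'd' @ 1: {3,4}
'c' @ 2: {1,5}  [accepting]
'd' @ 3: {}  — state set empty
rest 'baab' ignored (set empty)
end set {} — state 1 not in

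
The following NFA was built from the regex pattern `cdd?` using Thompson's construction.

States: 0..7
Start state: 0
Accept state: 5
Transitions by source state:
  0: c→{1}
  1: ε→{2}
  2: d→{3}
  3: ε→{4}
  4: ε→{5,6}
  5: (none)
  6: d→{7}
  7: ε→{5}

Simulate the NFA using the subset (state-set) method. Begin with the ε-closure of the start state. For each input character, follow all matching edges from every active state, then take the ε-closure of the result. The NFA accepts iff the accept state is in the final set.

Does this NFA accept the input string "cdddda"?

Answer: REJECT

Trace:
initial (ε-close {0}): {0}
'c' @ 1: {1,2}
'd' @ 2: {3,4,5,6}  ✓accept
'd' @ 3: {5,7}  ✓accept
'd' @ 4: {}  — dead — no transitions
rest 'da' ignored (set empty)
end set {} — state 5 not in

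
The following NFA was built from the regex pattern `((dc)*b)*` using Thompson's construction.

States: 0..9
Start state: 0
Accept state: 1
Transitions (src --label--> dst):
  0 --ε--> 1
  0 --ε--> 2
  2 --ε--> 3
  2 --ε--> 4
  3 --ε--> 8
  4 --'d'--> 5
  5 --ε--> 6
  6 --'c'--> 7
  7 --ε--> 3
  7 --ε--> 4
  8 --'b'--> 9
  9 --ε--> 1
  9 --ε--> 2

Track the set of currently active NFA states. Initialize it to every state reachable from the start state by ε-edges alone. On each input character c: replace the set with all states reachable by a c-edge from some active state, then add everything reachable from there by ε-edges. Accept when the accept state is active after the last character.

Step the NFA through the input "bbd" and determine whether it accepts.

start: ε-closure({0}) = {0,1,2,3,4,8}
'b' @ 1: {1,2,3,4,8,9}  [accepting]
'b' @ 2: {1,2,3,4,8,9}  [accepting]
'd' @ 3: {5,6}
final: {5,6}; accept 1 not in set

Answer: REJECT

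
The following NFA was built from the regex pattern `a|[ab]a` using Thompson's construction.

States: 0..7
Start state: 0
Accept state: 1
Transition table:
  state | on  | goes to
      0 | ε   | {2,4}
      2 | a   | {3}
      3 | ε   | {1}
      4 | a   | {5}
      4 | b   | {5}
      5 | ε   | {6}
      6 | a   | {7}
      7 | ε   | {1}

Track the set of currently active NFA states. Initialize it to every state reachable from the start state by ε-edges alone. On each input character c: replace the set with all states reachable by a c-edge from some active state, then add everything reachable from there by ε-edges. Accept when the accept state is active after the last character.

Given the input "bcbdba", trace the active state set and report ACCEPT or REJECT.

S₀ = ε-closure({0}) = {0,2,4}
'b' @ 1: {5,6}
'c' @ 2: {}  — no active states
rest 'bdba' ignored (set empty)
final: {}; accept 1 not in set

Answer: REJECT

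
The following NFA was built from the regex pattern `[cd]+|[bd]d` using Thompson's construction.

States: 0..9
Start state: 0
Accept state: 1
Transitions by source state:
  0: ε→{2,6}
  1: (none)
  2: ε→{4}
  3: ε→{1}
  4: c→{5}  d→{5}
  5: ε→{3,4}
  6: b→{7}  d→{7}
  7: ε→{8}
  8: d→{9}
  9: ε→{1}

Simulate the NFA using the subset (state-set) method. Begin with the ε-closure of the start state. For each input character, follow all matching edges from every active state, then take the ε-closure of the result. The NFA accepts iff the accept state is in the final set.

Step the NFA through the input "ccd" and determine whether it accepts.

Answer: ACCEPT

Trace:
start: ε-closure({0}) = {0,2,4,6}
'c' @ 1: {1,3,4,5}  (accept∈set)
'c' @ 2: {1,3,4,5}  (accept∈set)
'd' @ 3: {1,3,4,5}  (accept∈set)
final: {1,3,4,5}; accept 1 in set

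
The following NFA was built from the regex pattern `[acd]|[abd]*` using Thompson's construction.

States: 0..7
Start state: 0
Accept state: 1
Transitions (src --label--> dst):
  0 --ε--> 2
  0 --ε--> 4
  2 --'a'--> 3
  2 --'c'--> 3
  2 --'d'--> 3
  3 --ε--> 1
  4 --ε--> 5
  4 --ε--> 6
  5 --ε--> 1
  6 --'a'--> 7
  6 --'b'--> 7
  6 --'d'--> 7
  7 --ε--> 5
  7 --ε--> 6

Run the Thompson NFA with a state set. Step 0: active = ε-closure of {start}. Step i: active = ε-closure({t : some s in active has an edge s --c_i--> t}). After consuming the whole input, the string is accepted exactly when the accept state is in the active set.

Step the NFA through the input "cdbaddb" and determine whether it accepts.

start: ε-closure({0}) = {0,1,2,4,5,6}
'c' @ 1: {1,3}  [accepting]
'd' @ 2: {}  — state set empty
rest 'baddb' ignored (set empty)
final: {}; accept 1 not in set

Answer: REJECT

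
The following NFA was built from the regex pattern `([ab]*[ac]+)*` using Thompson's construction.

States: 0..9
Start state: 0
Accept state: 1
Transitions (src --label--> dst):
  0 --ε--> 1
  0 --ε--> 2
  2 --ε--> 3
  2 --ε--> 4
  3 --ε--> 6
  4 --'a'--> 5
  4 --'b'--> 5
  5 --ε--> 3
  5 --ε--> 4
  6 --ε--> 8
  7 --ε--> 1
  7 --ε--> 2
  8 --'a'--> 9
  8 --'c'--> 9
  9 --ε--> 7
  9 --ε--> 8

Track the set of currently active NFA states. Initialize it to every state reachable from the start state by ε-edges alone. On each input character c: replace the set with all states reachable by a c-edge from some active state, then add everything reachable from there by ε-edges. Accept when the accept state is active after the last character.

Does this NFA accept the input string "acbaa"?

Answer: ACCEPT

Derivation:
start: ε-closure({0}) = {0,1,2,3,4,6,8}
'a' @ 1: {1,2,3,4,5,6,7,8,9}  ✓accept
'c' @ 2: {1,2,3,4,6,7,8,9}  ✓accept
'b' @ 3: {3,4,5,6,8}
'a' @ 4: {1,2,3,4,5,6,7,8,9}  ✓accept
'a' @ 5: {1,2,3,4,5,6,7,8,9}  ✓accept
after full input: {1,2,3,4,5,6,7,8,9}  (accept=1 in)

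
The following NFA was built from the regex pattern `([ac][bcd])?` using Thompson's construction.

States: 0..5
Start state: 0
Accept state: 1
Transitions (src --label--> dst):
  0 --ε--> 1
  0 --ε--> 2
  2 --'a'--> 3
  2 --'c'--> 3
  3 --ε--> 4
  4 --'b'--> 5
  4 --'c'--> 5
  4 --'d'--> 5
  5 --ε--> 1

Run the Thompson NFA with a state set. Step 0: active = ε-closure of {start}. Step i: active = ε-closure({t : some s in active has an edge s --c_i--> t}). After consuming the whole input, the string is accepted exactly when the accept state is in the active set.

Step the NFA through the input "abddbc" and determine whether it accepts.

initial (ε-close {0}): {0,1,2}
'a' @ 1: {3,4}
'b' @ 2: {1,5}  (accept∈set)
'd' @ 3: {}  — no active states
rest 'dbc' ignored (set empty)
final: {}; accept 1 not in set

Answer: REJECT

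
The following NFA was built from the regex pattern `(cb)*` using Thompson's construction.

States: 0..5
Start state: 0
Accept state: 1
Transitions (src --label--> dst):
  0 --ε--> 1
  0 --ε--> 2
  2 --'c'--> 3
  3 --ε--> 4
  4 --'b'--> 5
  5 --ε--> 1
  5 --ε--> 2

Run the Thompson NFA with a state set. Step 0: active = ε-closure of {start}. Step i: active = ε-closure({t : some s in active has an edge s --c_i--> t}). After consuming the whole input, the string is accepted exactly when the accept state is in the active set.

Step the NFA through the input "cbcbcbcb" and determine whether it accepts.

S₀ = ε-closure({0}) = {0,1,2}
'c' @ 1: {3,4}
'b' @ 2: {1,2,5}  ✓accept
'c' @ 3: {3,4}
'b' @ 4: {1,2,5}  ✓accept
'c' @ 5: {3,4}
'b' @ 6: {1,2,5}  ✓accept
'c' @ 7: {3,4}
'b' @ 8: {1,2,5}  ✓accept
final: {1,2,5}; accept 1 in set

Answer: ACCEPT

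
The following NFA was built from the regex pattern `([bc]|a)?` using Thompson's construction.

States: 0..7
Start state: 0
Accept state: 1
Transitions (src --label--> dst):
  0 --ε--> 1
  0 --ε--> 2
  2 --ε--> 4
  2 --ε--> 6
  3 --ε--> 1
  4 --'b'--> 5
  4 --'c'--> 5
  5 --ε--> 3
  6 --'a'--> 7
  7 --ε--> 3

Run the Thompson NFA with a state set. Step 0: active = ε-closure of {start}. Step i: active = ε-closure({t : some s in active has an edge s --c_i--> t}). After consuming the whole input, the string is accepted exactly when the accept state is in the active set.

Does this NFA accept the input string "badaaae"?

S₀ = ε-closure({0}) = {0,1,2,4,6}
'b' @ 1: {1,3,5}  ✓accept
'a' @ 2: {}  — no active states
rest 'daaae' ignored (set empty)
end set {} — state 1 not in

Answer: REJECT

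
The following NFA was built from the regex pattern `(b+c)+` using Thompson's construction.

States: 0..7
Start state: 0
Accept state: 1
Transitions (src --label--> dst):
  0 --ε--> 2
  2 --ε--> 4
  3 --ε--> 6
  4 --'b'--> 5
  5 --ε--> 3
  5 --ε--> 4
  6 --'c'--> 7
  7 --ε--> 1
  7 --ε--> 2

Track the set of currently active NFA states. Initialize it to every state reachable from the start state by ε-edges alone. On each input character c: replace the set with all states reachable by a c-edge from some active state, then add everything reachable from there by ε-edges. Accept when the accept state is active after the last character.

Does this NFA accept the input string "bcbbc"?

start: ε-closure({0}) = {0,2,4}
'b' @ 1: {3,4,5,6}
'c' @ 2: {1,2,4,7}  [accepting]
'b' @ 3: {3,4,5,6}
'b' @ 4: {3,4,5,6}
'c' @ 5: {1,2,4,7}  [accepting]
end set {1,2,4,7} — state 1 in

Answer: ACCEPT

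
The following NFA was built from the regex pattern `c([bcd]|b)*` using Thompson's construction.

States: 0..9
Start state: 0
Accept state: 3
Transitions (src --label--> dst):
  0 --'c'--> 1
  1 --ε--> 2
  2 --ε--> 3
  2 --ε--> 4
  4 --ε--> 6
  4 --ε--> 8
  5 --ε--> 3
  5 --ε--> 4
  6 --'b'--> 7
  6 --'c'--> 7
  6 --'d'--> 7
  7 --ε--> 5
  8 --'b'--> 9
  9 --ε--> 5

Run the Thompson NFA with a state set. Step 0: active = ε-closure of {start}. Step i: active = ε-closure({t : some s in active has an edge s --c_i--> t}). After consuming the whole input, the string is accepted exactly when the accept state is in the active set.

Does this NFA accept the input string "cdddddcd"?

initial (ε-close {0}): {0}
'c' @ 1: {1,2,3,4,6,8}  (accept∈set)
'd' @ 2: {3,4,5,6,7,8}  (accept∈set)
'd' @ 3: {3,4,5,6,7,8}  (accept∈set)
'd' @ 4: {3,4,5,6,7,8}  (accept∈set)
'd' @ 5: {3,4,5,6,7,8}  (accept∈set)
'd' @ 6: {3,4,5,6,7,8}  (accept∈set)
'c' @ 7: {3,4,5,6,7,8}  (accept∈set)
'd' @ 8: {3,4,5,6,7,8}  (accept∈set)
final: {3,4,5,6,7,8}; accept 3 in set

Answer: ACCEPT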